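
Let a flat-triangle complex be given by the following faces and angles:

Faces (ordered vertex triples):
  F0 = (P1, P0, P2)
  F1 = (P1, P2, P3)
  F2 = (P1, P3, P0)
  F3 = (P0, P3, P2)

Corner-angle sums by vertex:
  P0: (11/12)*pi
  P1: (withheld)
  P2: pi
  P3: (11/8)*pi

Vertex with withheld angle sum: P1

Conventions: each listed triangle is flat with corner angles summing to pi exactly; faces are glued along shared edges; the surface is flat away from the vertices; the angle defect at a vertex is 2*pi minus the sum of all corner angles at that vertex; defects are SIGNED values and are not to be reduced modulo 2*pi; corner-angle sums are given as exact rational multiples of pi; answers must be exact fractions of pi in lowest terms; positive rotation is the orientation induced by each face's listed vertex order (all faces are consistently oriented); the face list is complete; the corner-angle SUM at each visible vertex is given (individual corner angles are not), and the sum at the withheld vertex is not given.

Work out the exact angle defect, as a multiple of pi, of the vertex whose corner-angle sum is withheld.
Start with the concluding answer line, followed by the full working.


Answer: defect(P1) = (31/24)*pi

V = 4, E = 6, F = 4; chi = V - E + F = 2
Gauss-Bonnet: total defect = 2*pi*chi = 4*pi; visible defects sum to (65/24)*pi


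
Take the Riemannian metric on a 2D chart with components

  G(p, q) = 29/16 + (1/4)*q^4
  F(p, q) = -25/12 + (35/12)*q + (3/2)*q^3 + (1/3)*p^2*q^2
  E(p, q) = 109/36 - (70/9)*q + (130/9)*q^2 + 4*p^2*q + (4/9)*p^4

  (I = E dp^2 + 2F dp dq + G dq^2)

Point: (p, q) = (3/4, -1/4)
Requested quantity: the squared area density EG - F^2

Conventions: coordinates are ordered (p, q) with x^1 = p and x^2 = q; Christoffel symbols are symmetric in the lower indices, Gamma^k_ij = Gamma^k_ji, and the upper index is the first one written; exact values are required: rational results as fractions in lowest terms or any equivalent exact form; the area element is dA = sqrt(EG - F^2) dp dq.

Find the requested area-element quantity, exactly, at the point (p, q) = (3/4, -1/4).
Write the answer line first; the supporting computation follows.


Answer: EG - F^2 = 31341/16384

E = 349/64, F = -723/256, G = 1857/1024; EG - F^2 = 31341/16384


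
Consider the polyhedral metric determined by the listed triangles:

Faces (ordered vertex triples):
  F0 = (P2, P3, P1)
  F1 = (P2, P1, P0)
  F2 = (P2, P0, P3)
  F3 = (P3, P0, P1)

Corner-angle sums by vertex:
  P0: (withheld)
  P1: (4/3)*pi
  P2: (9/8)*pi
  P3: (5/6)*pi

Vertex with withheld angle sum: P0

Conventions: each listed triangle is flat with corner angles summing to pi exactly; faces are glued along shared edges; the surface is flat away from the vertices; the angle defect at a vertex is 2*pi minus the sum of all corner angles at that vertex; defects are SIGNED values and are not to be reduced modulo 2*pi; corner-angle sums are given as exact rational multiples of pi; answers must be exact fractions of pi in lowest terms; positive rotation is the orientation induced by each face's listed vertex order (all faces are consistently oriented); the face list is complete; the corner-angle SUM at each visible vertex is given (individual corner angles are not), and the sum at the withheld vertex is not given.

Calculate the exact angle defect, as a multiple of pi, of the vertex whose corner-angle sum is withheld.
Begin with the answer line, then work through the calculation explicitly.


Answer: defect(P0) = (31/24)*pi

V = 4, E = 6, F = 4; chi = V - E + F = 2
Gauss-Bonnet: total defect = 2*pi*chi = 4*pi; visible defects sum to (65/24)*pi


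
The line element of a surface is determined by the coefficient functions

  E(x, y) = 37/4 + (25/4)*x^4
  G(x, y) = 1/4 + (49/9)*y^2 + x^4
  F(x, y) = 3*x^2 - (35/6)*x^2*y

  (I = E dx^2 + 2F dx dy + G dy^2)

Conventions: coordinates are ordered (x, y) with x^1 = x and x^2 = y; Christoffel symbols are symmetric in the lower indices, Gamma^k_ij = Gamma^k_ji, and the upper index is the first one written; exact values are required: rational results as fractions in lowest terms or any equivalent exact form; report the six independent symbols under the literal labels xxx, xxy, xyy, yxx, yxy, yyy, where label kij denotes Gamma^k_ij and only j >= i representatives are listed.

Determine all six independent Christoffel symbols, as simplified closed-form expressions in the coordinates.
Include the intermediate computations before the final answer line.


E = 37/4 + (25/4)*x^4; F = 3*x^2 - (35/6)*x^2*y; G = 1/4 + (49/9)*y^2 + x^4
Gamma^k_ij = (1/2) g^{kl} (d_i g_jl + d_j g_il - d_l g_ij), with g^inv = (1/(EG-F^2)) [[G, -F], [-F, E]]
first partials: E_x = 25*x^3, E_y = 0, F_x = 6*x - (35/3)*x*y, F_y = -(35/6)*x^2, G_x = 4*x^3, G_y = (98/9)*y
D = EG - F^2 = 37/16 + (1813/36)*y^2 + (29/16)*x^4 + 35*x^4*y + (25/4)*x^8
expanded: Gamma^x_xx = (G E_x - 2F F_x + F E_y)/(2D), Gamma^x_xy = (G E_y - F G_x)/(2D), Gamma^x_yy = (2G F_y - G G_x - F G_y)/(2D), Gamma^y_xx = (2E F_x - E E_y - F E_x)/(2D), Gamma^y_xy = (E G_x - F E_y)/(2D), Gamma^y_yy = (E G_y - 2F F_y + F G_x)/(2D); substitute and cancel common factors

Answer: Gamma_xxx = (1800*x^7 + 10080*x^3*y - 2142*x^3)/(900*x^8 + 5040*x^4*y + 261*x^4 + 7252*y^2 + 333), Gamma_xxy = (1680*x^5*y - 864*x^5)/(900*x^8 + 5040*x^4*y + 261*x^4 + 7252*y^2 + 333), Gamma_xyy = (-288*x^7 - 840*x^6 - 1568*x^3*y^2 - 72*x^3 - 2352*x^2*y - 210*x^2)/(900*x^8 + 5040*x^4*y + 261*x^4 + 7252*y^2 + 333), Gamma_yxx = (-15540*x*y + 7992*x)/(900*x^8 + 5040*x^4*y + 261*x^4 + 7252*y^2 + 333), Gamma_yxy = (1800*x^7 + 2664*x^3)/(900*x^8 + 5040*x^4*y + 261*x^4 + 7252*y^2 + 333), Gamma_yyy = (-1680*x^5*y + 864*x^5 + 2520*x^4 + 7252*y)/(900*x^8 + 5040*x^4*y + 261*x^4 + 7252*y^2 + 333)


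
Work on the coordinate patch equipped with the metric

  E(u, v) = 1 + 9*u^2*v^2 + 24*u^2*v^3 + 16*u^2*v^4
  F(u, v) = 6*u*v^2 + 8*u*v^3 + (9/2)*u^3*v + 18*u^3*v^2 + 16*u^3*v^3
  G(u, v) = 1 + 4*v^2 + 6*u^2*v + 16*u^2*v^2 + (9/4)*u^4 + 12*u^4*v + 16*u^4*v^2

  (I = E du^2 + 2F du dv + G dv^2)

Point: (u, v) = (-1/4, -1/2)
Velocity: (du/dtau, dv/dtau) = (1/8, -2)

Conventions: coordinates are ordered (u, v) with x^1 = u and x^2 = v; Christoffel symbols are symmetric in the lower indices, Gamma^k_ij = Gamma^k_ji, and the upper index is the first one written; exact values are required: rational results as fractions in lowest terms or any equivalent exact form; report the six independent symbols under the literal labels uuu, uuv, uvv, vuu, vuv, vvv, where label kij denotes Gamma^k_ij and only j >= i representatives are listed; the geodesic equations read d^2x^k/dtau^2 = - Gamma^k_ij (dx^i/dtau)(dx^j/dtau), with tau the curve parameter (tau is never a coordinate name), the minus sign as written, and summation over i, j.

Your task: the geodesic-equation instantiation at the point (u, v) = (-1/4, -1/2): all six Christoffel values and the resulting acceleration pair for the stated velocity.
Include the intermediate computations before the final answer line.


E = 65/64, F = -33/256, G = 2113/1024 at the point
E_u = -1/8, E_v = 1/16, F_u = 35/64, F_v = 3/128, G_u = -33/64, G_v = -297/64
EG - F^2 = 2129/1024;  g^inv = (1024/2129) * [[2113/1024, 33/256], [33/256, 65/64]]
first-kind symbols [ij,l] = (1/2)(d_i g_jl + d_j g_il - d_l g_ij): [uu,u] = E_u/2 = -1/16, [uu,v] = F_u - E_v/2 = 33/64, [uv,u] = E_v/2 = 1/32, [uv,v] = G_u/2 = -33/128, [vv,u] = F_v - G_u/2 = 9/32, [vv,v] = G_v/2 = -297/128
Gamma^u_ij = (G*[ij,u] - F*[ij,v])/(EG - F^2), Gamma^v_ij = (E*[ij,v] - F*[ij,u])/(EG - F^2)
Gamma_uuu = -64/2129, Gamma_uuv = 32/2129, Gamma_uvv = 288/2129, Gamma_vuu = 528/2129, Gamma_vuv = -264/2129, Gamma_vvv = -2376/2129
d^2u/dtau^2 = -(Gamma_uuu*(1/8)^2 + 2*Gamma_uuv*(1/8)*(-2) + Gamma_uvv*(-2)^2) = -1135/2129
d^2v/dtau^2 = -(Gamma_vuu*(1/8)^2 + 2*Gamma_vuv*(1/8)*(-2) + Gamma_vvv*(-2)^2) = 37455/8516

Answer: Gamma_uuu = -64/2129, Gamma_uuv = 32/2129, Gamma_uvv = 288/2129, Gamma_vuu = 528/2129, Gamma_vuv = -264/2129, Gamma_vvv = -2376/2129; accelerations (d^2u/dtau^2, d^2v/dtau^2) = (-1135/2129, 37455/8516)


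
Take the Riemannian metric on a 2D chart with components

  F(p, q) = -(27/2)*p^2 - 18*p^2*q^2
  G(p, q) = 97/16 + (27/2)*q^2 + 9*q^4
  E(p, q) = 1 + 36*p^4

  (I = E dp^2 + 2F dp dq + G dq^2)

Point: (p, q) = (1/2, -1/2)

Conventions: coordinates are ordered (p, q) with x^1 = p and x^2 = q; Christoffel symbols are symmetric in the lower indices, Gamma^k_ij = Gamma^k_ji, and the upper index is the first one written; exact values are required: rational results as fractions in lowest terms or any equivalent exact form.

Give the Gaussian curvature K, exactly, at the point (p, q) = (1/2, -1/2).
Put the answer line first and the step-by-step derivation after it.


Answer: K = 288/2401

E = 13/4, F = -9/2, G = 10, EG - F^2 = 49/4 at the point
E_p = 18, E_q = 0, F_p = -18, F_q = 9/2, G_p = 0, G_q = -18
E_qq = 0, F_pq = 18, G_pp = 0
Using the Brioschi determinant formula for K from the metric derivatives:
M1 = [[-E_qq/2 + F_pq - G_pp/2, E_p/2, F_p - E_q/2], [F_q - G_p/2, E, F], [G_q/2, F, G]] = [[18, 9, -18], [9/2, 13/4, -9/2], [-9, -9/2, 10]]; det M1 = 18
M2 = [[0, E_q/2, G_p/2], [E_q/2, E, F], [G_p/2, F, G]] = [[0, 0, 0], [0, 13/4, -9/2], [0, -9/2, 10]]; det M2 = 0
det M1 - det M2 = 18; K = 18 / (49/4)^2 = 288/2401


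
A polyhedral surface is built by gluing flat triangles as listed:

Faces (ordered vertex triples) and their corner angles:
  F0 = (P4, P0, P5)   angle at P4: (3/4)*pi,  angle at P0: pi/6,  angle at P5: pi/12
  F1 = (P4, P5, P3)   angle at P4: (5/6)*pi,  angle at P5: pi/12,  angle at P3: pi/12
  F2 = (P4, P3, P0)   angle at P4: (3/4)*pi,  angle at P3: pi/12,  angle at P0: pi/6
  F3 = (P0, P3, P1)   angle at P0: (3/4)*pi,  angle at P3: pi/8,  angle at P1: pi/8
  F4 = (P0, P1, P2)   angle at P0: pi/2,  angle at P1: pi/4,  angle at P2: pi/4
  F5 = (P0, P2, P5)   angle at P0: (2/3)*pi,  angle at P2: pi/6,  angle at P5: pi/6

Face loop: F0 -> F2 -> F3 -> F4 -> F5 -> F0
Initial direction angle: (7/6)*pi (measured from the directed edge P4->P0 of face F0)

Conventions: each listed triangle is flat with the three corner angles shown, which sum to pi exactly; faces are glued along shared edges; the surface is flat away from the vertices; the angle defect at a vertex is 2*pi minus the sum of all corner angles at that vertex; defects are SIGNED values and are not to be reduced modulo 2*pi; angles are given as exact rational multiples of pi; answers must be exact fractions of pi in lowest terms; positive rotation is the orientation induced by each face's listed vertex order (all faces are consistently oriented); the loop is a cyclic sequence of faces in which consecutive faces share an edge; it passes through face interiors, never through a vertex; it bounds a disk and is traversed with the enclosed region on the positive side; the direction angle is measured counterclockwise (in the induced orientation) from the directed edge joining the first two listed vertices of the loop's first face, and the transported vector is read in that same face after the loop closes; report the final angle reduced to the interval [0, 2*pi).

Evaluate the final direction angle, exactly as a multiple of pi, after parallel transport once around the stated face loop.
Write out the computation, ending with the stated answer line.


enclosed vertex P0: corner angles sum to (9/4)*pi, defect = 2*pi - (9/4)*pi = -pi/4
transport around the loop rotates by the sum of enclosed defects; add to the initial angle mod 2*pi
final angle = (7/6)*pi - pi/4 = (11/12)*pi (mod 2*pi)

Answer: final direction angle = (11/12)*pi


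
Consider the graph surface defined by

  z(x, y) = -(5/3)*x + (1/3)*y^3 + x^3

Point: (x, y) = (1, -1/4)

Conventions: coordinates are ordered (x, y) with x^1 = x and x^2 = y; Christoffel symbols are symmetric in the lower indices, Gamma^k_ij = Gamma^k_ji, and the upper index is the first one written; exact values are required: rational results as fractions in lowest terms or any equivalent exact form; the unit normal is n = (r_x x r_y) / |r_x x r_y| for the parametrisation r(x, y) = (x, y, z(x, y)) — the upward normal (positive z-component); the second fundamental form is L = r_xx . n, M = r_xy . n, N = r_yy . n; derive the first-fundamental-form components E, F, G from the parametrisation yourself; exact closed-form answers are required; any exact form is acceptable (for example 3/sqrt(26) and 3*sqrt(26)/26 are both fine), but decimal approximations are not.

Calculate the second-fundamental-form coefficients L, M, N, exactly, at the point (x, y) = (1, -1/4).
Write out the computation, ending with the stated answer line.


z_x = 4/3, z_y = 1/16, z_xx = 6, z_xy = 0, z_yy = -1/2
E = 25/9, F = 1/12, G = 257/256; answer radicand W^2 = 6409/2304
unnormalised second-form numerators: l = 6, m = 0, n = -1/2; L = l/sqrt(6409/2304), and similarly M = m/sqrt(W^2), N = n/sqrt(W^2)

Answer: L = 288*sqrt(6409)/6409, M = 0, N = -24*sqrt(6409)/6409


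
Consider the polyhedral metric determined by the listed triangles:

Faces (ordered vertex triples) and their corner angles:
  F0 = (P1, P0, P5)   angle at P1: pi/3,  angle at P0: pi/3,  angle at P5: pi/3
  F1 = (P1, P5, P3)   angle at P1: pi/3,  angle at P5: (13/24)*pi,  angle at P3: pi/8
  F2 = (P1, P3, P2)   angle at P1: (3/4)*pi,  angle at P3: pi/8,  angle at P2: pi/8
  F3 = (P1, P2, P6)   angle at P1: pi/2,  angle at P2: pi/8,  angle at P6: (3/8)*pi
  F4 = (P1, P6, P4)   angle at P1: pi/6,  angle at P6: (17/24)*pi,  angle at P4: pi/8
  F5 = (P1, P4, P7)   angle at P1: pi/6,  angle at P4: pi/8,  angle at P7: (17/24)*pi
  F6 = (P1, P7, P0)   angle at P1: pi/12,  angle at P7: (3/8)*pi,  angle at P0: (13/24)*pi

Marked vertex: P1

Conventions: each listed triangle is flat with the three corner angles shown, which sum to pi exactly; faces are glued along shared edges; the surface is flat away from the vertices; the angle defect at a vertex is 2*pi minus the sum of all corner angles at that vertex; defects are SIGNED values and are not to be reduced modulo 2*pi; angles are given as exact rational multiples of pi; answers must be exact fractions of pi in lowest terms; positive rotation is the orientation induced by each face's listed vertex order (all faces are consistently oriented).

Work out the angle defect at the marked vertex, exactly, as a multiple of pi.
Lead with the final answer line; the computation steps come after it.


Answer: defect(P1) = -pi/3

Sum of corner angles at P1: (7/3)*pi
defect = 2*pi - (7/3)*pi


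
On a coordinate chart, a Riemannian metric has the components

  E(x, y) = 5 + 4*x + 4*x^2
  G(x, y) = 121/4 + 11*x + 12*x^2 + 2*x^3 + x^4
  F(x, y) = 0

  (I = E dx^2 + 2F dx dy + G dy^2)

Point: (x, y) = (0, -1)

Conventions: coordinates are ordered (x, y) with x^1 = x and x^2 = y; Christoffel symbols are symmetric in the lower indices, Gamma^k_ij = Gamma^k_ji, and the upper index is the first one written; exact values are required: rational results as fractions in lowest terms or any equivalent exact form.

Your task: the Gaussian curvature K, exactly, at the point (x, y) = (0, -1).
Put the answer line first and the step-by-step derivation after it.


Answer: K = -16/275

E = 5, F = 0, G = 121/4, EG - F^2 = 605/4 at the point
E_x = 4, E_y = 0, F_x = 0, F_y = 0, G_x = 11, G_y = 0
E_yy = 0, F_xy = 0, G_xx = 24
Brioschi: K = (det M1 - det M2) / (EG - F^2)^2 with the standard first/second-derivative matrices M1, M2.
M1 = [[-E_yy/2 + F_xy - G_xx/2, E_x/2, F_x - E_y/2], [F_y - G_x/2, E, F], [G_y/2, F, G]] = [[-12, 2, 0], [-11/2, 5, 0], [0, 0, 121/4]]; det M1 = -5929/4
M2 = [[0, E_y/2, G_x/2], [E_y/2, E, F], [G_x/2, F, G]] = [[0, 0, 11/2], [0, 5, 0], [11/2, 0, 121/4]]; det M2 = -605/4
det M1 - det M2 = -1331; K = -1331 / (605/4)^2 = -16/275


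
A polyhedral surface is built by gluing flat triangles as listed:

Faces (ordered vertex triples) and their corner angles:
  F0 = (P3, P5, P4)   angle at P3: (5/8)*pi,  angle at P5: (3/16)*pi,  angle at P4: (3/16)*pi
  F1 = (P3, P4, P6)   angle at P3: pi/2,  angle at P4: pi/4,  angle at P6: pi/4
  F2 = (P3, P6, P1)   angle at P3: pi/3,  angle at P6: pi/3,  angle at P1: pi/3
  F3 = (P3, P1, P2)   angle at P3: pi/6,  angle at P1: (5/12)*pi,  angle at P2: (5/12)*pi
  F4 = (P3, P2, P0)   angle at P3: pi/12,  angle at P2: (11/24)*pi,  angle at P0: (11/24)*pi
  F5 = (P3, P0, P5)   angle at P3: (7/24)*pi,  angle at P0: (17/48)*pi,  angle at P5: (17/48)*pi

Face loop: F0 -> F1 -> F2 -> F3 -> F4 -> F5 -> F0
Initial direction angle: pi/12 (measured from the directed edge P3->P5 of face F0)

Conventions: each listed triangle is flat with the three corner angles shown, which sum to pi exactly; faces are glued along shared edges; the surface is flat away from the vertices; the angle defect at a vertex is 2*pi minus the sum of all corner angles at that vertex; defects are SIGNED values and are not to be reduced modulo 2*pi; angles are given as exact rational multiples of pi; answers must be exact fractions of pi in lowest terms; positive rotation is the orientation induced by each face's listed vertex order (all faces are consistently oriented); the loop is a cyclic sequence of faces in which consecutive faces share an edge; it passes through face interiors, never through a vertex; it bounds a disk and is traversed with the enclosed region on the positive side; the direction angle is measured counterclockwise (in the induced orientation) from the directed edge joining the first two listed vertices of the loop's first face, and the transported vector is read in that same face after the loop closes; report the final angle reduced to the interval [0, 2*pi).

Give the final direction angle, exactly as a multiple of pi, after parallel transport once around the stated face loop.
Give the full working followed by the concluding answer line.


enclosed vertex P3: corner angles sum to 2*pi, defect = 2*pi - 2*pi = 0
adding the enclosed defects to the starting angle (mod 2*pi, induced orientation) gives the holonomy
final angle = pi/12 + 0 = pi/12 (mod 2*pi)

Answer: final direction angle = pi/12


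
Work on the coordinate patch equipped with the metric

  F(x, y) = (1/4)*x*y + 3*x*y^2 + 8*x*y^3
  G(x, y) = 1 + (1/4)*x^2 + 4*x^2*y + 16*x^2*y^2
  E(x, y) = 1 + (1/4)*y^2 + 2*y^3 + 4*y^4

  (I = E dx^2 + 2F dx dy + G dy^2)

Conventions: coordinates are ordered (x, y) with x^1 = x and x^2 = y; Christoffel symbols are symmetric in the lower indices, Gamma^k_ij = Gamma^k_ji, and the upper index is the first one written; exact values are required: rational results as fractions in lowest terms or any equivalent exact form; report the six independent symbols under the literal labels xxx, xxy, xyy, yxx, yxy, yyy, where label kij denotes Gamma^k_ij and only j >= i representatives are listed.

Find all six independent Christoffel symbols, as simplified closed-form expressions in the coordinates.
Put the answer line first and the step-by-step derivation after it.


Answer: Gamma_xxx = 0, Gamma_xxy = (32*y^3 + 12*y^2 + y)/(64*x^2*y^2 + 16*x^2*y + x^2 + 16*y^4 + 8*y^3 + y^2 + 4), Gamma_xyy = (32*x*y^2 + 8*x*y)/(64*x^2*y^2 + 16*x^2*y + x^2 + 16*y^4 + 8*y^3 + y^2 + 4), Gamma_yxx = 0, Gamma_yxy = (64*x*y^2 + 16*x*y + x)/(64*x^2*y^2 + 16*x^2*y + x^2 + 16*y^4 + 8*y^3 + y^2 + 4), Gamma_yyy = (64*x^2*y + 8*x^2)/(64*x^2*y^2 + 16*x^2*y + x^2 + 16*y^4 + 8*y^3 + y^2 + 4)

E = 1 + (1/4)*y^2 + 2*y^3 + 4*y^4; F = (1/4)*x*y + 3*x*y^2 + 8*x*y^3; G = 1 + (1/4)*x^2 + 4*x^2*y + 16*x^2*y^2
Gamma^k_ij = (1/2) g^{kl} (d_i g_jl + d_j g_il - d_l g_ij), with g^inv = (1/(EG-F^2)) [[G, -F], [-F, E]]
first partials: E_x = 0, E_y = (1/2)*y + 6*y^2 + 16*y^3, F_x = (1/4)*y + 3*y^2 + 8*y^3, F_y = (1/4)*x + 6*x*y + 24*x*y^2, G_x = (1/2)*x + 8*x*y + 32*x*y^2, G_y = 4*x^2 + 32*x^2*y
D = EG - F^2 = 1 + (1/4)*y^2 + (1/4)*x^2 + 2*y^3 + 4*x^2*y + 4*y^4 + 16*x^2*y^2
expanded: Gamma^x_xx = (G E_x - 2F F_x + F E_y)/(2D), Gamma^x_xy = (G E_y - F G_x)/(2D), Gamma^x_yy = (2G F_y - G G_x - F G_y)/(2D), Gamma^y_xx = (2E F_x - E E_y - F E_x)/(2D), Gamma^y_xy = (E G_x - F E_y)/(2D), Gamma^y_yy = (E G_y - 2F F_y + F G_x)/(2D); substitute and cancel common factors


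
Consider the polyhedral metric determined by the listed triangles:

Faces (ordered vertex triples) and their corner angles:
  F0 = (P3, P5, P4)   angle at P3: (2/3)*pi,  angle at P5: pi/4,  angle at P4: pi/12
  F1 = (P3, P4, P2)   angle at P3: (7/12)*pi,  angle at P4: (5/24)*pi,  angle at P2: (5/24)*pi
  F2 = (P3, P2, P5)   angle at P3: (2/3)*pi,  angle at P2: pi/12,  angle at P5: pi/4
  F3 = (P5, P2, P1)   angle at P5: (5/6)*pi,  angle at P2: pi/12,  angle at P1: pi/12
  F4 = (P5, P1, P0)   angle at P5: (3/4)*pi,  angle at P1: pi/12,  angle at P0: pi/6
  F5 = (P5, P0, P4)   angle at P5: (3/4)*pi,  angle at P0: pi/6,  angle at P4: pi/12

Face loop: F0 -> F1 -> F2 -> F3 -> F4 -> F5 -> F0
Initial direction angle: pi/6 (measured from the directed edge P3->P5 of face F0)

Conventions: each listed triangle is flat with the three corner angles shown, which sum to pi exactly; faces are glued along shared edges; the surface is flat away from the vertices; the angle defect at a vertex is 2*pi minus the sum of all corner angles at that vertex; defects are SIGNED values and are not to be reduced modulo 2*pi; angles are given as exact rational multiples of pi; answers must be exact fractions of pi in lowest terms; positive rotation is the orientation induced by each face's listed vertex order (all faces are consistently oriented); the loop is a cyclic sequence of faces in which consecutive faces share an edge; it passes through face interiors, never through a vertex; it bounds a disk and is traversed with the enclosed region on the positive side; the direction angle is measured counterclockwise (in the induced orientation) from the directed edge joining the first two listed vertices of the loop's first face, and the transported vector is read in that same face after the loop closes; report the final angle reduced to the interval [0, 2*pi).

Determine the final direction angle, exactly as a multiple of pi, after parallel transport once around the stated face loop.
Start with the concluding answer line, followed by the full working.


Answer: final direction angle = (17/12)*pi

enclosed vertex P3: corner angles sum to (23/12)*pi, defect = 2*pi - (23/12)*pi = pi/12
enclosed vertex P5: corner angles sum to (17/6)*pi, defect = 2*pi - (17/6)*pi = (-5/6)*pi
the final direction is the initial angle plus the enclosed defects, taken mod 2*pi in the induced orientation
final angle = pi/6 - (3/4)*pi = (17/12)*pi (mod 2*pi)


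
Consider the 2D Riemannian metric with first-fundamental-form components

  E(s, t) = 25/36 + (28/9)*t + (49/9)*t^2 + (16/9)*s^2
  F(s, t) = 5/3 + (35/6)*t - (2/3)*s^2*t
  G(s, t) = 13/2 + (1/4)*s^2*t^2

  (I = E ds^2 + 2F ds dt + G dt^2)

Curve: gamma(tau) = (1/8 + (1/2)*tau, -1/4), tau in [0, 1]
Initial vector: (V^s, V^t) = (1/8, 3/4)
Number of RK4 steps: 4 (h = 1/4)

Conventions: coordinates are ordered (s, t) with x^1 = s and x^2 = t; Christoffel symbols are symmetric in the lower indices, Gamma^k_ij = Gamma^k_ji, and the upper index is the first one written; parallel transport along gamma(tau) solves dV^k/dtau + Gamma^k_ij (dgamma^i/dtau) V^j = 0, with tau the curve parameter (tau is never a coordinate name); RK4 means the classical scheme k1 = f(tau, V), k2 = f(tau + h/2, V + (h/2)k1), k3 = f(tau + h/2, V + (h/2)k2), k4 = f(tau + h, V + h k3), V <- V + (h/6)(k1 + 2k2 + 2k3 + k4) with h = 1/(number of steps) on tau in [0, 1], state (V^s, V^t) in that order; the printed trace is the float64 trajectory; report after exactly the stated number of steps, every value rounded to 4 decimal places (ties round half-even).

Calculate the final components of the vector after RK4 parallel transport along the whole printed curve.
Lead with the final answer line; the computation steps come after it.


Answer: V^s = -0.0405, V^t = 0.7557

gamma'(tau) = (1/2, 0); f(tau, V)^k = -Gamma^k_ij(gamma(tau)) gamma'^i(tau) V^j; h = 1/4; intermediate values shown to 6 dp
curve data and Christoffel symbols at the stage parameters:
  tau = 0.000000: gamma = (0.125000, -0.250000), gamma' = (0.500000, 0.000000); Gamma_sss = 0.817555, Gamma_sst = 0.699522, Gamma_stt = 20.948089, Gamma_tss = -0.050034, Gamma_tst = -0.022399, Gamma_ttt = -0.679930
  tau = 0.125000: gamma = (0.187500, -0.250000), gamma' = (0.500000, 0.000000); Gamma_sss = 1.080970, Gamma_sst = 0.622139, Gamma_stt = 18.589257, Gamma_tss = -0.055915, Gamma_tst = -0.020049, Gamma_ttt = -0.612853
  tau = 0.250000: gamma = (0.250000, -0.250000), gamma' = (0.500000, 0.000000); Gamma_sss = 1.242555, Gamma_sst = 0.538718, Gamma_stt = 16.046504, Gamma_tss = -0.058902, Gamma_tst = -0.017526, Gamma_ttt = -0.540546
  tau = 0.375000: gamma = (0.312500, -0.250000), gamma' = (0.500000, 0.000000); Gamma_sss = 1.321381, Gamma_sst = 0.459502, Gamma_stt = 13.632007, Gamma_tss = -0.059536, Gamma_tst = -0.015123, Gamma_ttt = -0.471886
  tau = 0.500000: gamma = (0.375000, -0.250000), gamma' = (0.500000, 0.000000); Gamma_sss = 1.341818, Gamma_sst = 0.389497, Gamma_stt = 11.498362, Gamma_tss = -0.058509, Gamma_tst = -0.012982, Gamma_ttt = -0.411211
  tau = 0.625000: gamma = (0.437500, -0.250000), gamma' = (0.500000, 0.000000); Gamma_sss = 1.325022, Gamma_sst = 0.330063, Gamma_stt = 9.687023, Gamma_tss = -0.056424, Gamma_tst = -0.011142, Gamma_ttt = -0.359699
  tau = 0.750000: gamma = (0.500000, -0.250000), gamma' = (0.500000, 0.000000); Gamma_sss = 1.286475, Gamma_sst = 0.280645, Gamma_stt = 8.181012, Gamma_tss = -0.053721, Gamma_tst = -0.009586, Gamma_ttt = -0.316868
  tau = 0.875000: gamma = (0.562500, -0.250000), gamma' = (0.500000, 0.000000); Gamma_sss = 1.236489, Gamma_sst = 0.239925, Gamma_stt = 6.940211, Gamma_tss = -0.050692, Gamma_tst = -0.008278, Gamma_ttt = -0.281577
  tau = 1.000000: gamma = (0.625000, -0.250000), gamma' = (0.500000, 0.000000); Gamma_sss = 1.181542, Gamma_sst = 0.206442, Gamma_stt = 5.919987, Gamma_tss = -0.047523, Gamma_tst = -0.007175, Gamma_ttt = -0.252557
step 0: V^s = 0.1250, V^t = 0.7500
step 1: k1 = (-0.313418, 0.011527), k2 = (-0.280136, 0.009932), k3 = (-0.282323, 0.010046), k4 = (-0.236505, 0.008197); V <- V + (h/6)(k1 + 2k2 + 2k3 + k4): V^s = 0.0552, V^t = 0.7525
step 2: k1 = (-0.236993, 0.008220), k2 = (-0.190028, 0.006460), k3 = (-0.193856, 0.006633), k4 = (-0.151398, 0.005093); V <- V + (h/6)(k1 + 2k2 + 2k3 + k4): V^s = 0.0070, V^t = 0.7541
step 3: k1 = (-0.151590, 0.005101), k2 = (-0.116672, 0.003869), k3 = (-0.119539, 0.003991), k4 = (-0.091268, 0.003006); V <- V + (h/6)(k1 + 2k2 + 2k3 + k4): V^s = -0.0228, V^t = 0.7551
step 4: k1 = (-0.091320, 0.003008), k2 = (-0.069502, 0.002261), k3 = (-0.071177, 0.002329), k4 = (-0.054045, 0.001748); V <- V + (h/6)(k1 + 2k2 + 2k3 + k4): V^s = -0.0405, V^t = 0.7557


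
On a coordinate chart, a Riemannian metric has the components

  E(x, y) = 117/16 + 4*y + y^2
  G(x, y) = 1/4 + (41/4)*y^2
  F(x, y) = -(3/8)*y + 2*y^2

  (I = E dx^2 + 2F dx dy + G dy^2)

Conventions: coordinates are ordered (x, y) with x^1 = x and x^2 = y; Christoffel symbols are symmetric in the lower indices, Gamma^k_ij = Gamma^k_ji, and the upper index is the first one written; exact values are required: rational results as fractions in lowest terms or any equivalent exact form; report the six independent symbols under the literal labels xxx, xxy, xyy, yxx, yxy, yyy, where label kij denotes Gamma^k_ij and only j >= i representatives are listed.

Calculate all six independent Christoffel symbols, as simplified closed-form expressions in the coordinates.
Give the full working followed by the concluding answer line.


E = 117/16 + 4*y + y^2; F = -(3/8)*y + 2*y^2; G = 1/4 + (41/4)*y^2
Gamma^k_ij = (1/2) g^{kl} (d_i g_jl + d_j g_il - d_l g_ij), with g^inv = (1/(EG-F^2)) [[G, -F], [-F, E]]
first partials: E_x = 0, E_y = 4 + 2*y, F_x = 0, F_y = -3/8 + 4*y, G_x = 0, G_y = (41/2)*y
D = EG - F^2 = 117/64 + y + (1201/16)*y^2 + (85/2)*y^3 + (25/4)*y^4
expanded: Gamma^x_xx = (G E_x - 2F F_x + F E_y)/(2D), Gamma^x_xy = (G E_y - F G_x)/(2D), Gamma^x_yy = (2G F_y - G G_x - F G_y)/(2D), Gamma^y_xx = (2E F_x - E E_y - F E_x)/(2D), Gamma^y_xy = (E G_x - F E_y)/(2D), Gamma^y_yy = (E G_y - 2F F_y + F G_x)/(2D); substitute and cancel common factors

Answer: Gamma_xxx = (128*y^3 + 232*y^2 - 48*y)/(400*y^4 + 2720*y^3 + 4804*y^2 + 64*y + 117), Gamma_xxy = (656*y^3 + 1312*y^2 + 16*y + 32)/(400*y^4 + 2720*y^3 + 4804*y^2 + 64*y + 117), Gamma_xyy = (1312*y^3 + 64*y - 6)/(400*y^4 + 2720*y^3 + 4804*y^2 + 64*y + 117), Gamma_yxx = (-64*y^3 - 384*y^2 - 980*y - 936)/(400*y^4 + 2720*y^3 + 4804*y^2 + 64*y + 117), Gamma_yxy = (-128*y^3 - 232*y^2 + 48*y)/(400*y^4 + 2720*y^3 + 4804*y^2 + 64*y + 117), Gamma_yyy = (144*y^3 + 2768*y^2 + 4788*y)/(400*y^4 + 2720*y^3 + 4804*y^2 + 64*y + 117)


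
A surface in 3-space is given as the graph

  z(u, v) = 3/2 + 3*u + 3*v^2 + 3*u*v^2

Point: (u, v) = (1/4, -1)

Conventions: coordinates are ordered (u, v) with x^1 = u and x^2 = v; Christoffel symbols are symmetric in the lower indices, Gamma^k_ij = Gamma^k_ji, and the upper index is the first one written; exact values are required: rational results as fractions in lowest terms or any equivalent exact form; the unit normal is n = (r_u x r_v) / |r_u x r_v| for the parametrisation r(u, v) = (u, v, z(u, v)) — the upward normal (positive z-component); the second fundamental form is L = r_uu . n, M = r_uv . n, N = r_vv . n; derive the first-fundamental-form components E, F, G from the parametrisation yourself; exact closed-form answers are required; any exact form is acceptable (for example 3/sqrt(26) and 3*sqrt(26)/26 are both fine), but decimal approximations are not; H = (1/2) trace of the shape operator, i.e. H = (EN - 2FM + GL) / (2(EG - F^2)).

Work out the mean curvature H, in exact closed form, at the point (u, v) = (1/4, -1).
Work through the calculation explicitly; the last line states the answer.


z_u = 6, z_v = -15/2, z_uu = 0, z_uv = -6, z_vv = 15/2
E = 37, F = -45, G = 229/4; answer radicand W^2 = 373/4
unnormalised second-form numerators: l = 0, m = -6, n = 15/2; L = l/sqrt(373/4), and similarly M = m/sqrt(W^2), N = n/sqrt(W^2)
H = (E*n - 2*F*m + G*l) / (2*(EG - F^2)*sqrt(W^2)); E*n - 2*F*m + G*l = -525/2, EG - F^2 = 373/4, so H = (-525/373)/sqrt(373/4)

Answer: H = -1050*sqrt(373)/139129


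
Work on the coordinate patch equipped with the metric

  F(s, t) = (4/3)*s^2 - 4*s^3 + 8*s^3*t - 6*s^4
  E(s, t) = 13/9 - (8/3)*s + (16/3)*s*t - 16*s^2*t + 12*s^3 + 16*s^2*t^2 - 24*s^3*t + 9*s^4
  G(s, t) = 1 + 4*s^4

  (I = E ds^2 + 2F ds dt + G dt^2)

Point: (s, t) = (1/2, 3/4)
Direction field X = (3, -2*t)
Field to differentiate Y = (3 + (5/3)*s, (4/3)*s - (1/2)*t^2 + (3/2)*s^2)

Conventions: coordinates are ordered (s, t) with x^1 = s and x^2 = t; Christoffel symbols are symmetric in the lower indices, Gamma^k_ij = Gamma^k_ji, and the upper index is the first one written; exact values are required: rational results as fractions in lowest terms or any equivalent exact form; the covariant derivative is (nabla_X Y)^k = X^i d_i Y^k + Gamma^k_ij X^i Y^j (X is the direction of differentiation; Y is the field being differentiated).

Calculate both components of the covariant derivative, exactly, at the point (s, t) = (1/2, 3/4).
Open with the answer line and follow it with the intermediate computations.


Answer: (nabla_X Y)^s = -617/164, (nabla_X Y)^t = -1459/1640

E = 169/144, F = 5/24, G = 5/4 at the point
E_s = -5/3, E_t = 5/3, F_s = -1/6, F_t = 1, G_s = 2, G_t = 0
EG - F^2 = 205/144;  g^inv = (144/205) * [[5/4, -5/24], [-5/24, 169/144]]
first-kind symbols [ij,l] = (1/2)(d_i g_jl + d_j g_il - d_l g_ij): [ss,s] = E_s/2 = -5/6, [ss,t] = F_s - E_t/2 = -1, [st,s] = E_t/2 = 5/6, [st,t] = G_s/2 = 1, [tt,s] = F_t - G_s/2 = 0, [tt,t] = G_t/2 = 0
Gamma^s_ij = (G*[ij,s] - F*[ij,t])/(EG - F^2), Gamma^t_ij = (E*[ij,t] - F*[ij,s])/(EG - F^2)
Gamma_sss = -24/41, Gamma_sst = 24/41, Gamma_stt = 0, Gamma_tss = -144/205, Gamma_tst = 144/205, Gamma_ttt = 0
X = (3, -3/2), Y = (23/6, 73/96) at the point


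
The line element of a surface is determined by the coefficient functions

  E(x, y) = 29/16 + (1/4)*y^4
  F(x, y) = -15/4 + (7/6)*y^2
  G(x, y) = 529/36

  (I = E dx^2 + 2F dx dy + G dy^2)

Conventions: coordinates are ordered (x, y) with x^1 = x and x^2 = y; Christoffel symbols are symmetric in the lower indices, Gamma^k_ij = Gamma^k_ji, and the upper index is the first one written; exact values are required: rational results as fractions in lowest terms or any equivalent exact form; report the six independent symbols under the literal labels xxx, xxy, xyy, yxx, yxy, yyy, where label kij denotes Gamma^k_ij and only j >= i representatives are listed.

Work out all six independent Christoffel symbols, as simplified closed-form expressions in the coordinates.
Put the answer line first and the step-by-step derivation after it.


Answer: Gamma_xxx = (336*y^5 - 1080*y^3)/(1332*y^4 + 5040*y^2 + 7241), Gamma_xxy = 4232*y^3/(1332*y^4 + 5040*y^2 + 7241), Gamma_xyy = 59248*y/(3996*y^4 + 15120*y^2 + 21723), Gamma_yxx = (-72*y^7 - 522*y^3)/(1332*y^4 + 5040*y^2 + 7241), Gamma_yxy = (-336*y^5 + 1080*y^3)/(1332*y^4 + 5040*y^2 + 7241), Gamma_yyy = (-1568*y^3 + 5040*y)/(1332*y^4 + 5040*y^2 + 7241)

E = 29/16 + (1/4)*y^4; F = -15/4 + (7/6)*y^2; G = 529/36
Gamma^k_ij = (1/2) g^{kl} (d_i g_jl + d_j g_il - d_l g_ij), with g^inv = (1/(EG-F^2)) [[G, -F], [-F, E]]
first partials: E_x = 0, E_y = y^3, F_x = 0, F_y = (7/3)*y, G_x = 0, G_y = 0
D = EG - F^2 = 7241/576 + (35/4)*y^2 + (37/16)*y^4
expanded: Gamma^x_xx = (G E_x - 2F F_x + F E_y)/(2D), Gamma^x_xy = (G E_y - F G_x)/(2D), Gamma^x_yy = (2G F_y - G G_x - F G_y)/(2D), Gamma^y_xx = (2E F_x - E E_y - F E_x)/(2D), Gamma^y_xy = (E G_x - F E_y)/(2D), Gamma^y_yy = (E G_y - 2F F_y + F G_x)/(2D); substitute and cancel common factors


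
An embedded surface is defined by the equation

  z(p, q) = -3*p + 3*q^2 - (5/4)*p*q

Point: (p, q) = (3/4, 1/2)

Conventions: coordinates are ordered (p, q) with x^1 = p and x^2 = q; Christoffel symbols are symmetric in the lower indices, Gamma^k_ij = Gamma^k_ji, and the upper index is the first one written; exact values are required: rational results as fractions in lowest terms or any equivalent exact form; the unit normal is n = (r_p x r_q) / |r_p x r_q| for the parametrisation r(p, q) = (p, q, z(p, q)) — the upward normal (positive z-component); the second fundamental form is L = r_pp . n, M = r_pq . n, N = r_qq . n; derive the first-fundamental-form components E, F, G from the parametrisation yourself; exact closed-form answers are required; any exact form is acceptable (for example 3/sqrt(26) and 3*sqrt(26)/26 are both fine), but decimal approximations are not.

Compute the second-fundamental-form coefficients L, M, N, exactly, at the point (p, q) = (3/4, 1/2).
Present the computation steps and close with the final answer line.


z_p = -29/8, z_q = 33/16, z_pp = 0, z_pq = -5/4, z_qq = 6
E = 905/64, F = -957/128, G = 1345/256; answer radicand W^2 = 4709/256
unnormalised second-form numerators: l = 0, m = -5/4, n = 6; L = l/sqrt(4709/256), and similarly M = m/sqrt(W^2), N = n/sqrt(W^2)

Answer: L = 0, M = -20*sqrt(4709)/4709, N = 96*sqrt(4709)/4709


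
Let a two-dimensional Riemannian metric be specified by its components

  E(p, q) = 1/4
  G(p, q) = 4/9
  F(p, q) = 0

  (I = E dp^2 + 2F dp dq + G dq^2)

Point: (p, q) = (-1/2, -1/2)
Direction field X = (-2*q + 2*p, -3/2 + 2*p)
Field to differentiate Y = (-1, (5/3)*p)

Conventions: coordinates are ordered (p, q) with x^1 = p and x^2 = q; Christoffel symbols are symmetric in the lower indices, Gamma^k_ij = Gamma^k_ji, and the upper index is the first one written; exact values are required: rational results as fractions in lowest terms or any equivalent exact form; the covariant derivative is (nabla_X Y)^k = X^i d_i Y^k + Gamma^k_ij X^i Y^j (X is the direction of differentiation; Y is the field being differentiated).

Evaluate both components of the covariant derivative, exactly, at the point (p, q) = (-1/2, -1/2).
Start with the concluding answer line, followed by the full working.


Answer: (nabla_X Y)^p = 0, (nabla_X Y)^q = 0

E = 1/4, F = 0, G = 4/9 at the point
E_p = 0, E_q = 0, F_p = 0, F_q = 0, G_p = 0, G_q = 0
EG - F^2 = 1/9;  g^inv = (9) * [[4/9, 0], [0, 1/4]]
first-kind symbols [ij,l] = (1/2)(d_i g_jl + d_j g_il - d_l g_ij): [pp,p] = E_p/2 = 0, [pp,q] = F_p - E_q/2 = 0, [pq,p] = E_q/2 = 0, [pq,q] = G_p/2 = 0, [qq,p] = F_q - G_p/2 = 0, [qq,q] = G_q/2 = 0
Gamma^p_ij = (G*[ij,p] - F*[ij,q])/(EG - F^2), Gamma^q_ij = (E*[ij,q] - F*[ij,p])/(EG - F^2)
Gamma_ppp = 0, Gamma_ppq = 0, Gamma_pqq = 0, Gamma_qpp = 0, Gamma_qpq = 0, Gamma_qqq = 0
X = (0, -5/2), Y = (-1, -5/6) at the point


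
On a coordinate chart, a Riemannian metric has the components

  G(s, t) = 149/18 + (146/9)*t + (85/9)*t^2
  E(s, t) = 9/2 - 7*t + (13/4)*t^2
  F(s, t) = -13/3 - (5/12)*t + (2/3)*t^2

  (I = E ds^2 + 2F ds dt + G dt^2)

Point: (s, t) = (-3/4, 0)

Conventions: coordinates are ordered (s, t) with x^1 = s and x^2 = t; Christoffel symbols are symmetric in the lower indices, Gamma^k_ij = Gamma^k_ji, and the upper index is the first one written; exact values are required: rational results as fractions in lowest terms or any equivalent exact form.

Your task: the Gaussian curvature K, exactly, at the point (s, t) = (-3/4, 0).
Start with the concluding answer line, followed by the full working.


Answer: K = -14823/63175

E = 9/2, F = -13/3, G = 149/18, EG - F^2 = 665/36 at the point
E_s = 0, E_t = -7, F_s = 0, F_t = -5/12, G_s = 0, G_t = 146/9
E_tt = 13/2, F_st = 0, G_ss = 0
K follows from Brioschi's formula, (det M1 - det M2)/(EG - F^2)^2.
M1 = [[-E_tt/2 + F_st - G_ss/2, E_s/2, F_s - E_t/2], [F_t - G_s/2, E, F], [G_t/2, F, G]] = [[-13/4, 0, 7/2], [-5/12, 9/2, -13/3], [73/9, -13/3, 149/18]]; det M1 = -26131/144
M2 = [[0, E_t/2, G_s/2], [E_t/2, E, F], [G_s/2, F, G]] = [[0, -7/2, 0], [-7/2, 9/2, -13/3], [0, -13/3, 149/18]]; det M2 = -7301/72
det M1 - det M2 = -1281/16; K = -1281/16 / (665/36)^2 = -14823/63175


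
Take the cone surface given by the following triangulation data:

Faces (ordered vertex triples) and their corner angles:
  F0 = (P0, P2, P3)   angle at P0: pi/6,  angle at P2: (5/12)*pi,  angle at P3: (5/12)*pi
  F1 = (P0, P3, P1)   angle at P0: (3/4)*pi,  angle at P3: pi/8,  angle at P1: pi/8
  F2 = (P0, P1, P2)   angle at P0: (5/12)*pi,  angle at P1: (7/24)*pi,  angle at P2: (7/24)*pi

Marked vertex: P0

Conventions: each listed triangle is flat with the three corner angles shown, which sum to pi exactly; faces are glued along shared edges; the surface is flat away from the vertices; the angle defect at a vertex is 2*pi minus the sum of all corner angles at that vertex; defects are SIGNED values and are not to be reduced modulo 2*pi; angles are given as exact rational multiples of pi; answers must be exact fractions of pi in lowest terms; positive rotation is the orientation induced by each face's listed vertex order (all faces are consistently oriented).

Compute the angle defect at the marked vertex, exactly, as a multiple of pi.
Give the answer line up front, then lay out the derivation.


Answer: defect(P0) = (2/3)*pi

Sum of corner angles at P0: (4/3)*pi
defect = 2*pi - (4/3)*pi


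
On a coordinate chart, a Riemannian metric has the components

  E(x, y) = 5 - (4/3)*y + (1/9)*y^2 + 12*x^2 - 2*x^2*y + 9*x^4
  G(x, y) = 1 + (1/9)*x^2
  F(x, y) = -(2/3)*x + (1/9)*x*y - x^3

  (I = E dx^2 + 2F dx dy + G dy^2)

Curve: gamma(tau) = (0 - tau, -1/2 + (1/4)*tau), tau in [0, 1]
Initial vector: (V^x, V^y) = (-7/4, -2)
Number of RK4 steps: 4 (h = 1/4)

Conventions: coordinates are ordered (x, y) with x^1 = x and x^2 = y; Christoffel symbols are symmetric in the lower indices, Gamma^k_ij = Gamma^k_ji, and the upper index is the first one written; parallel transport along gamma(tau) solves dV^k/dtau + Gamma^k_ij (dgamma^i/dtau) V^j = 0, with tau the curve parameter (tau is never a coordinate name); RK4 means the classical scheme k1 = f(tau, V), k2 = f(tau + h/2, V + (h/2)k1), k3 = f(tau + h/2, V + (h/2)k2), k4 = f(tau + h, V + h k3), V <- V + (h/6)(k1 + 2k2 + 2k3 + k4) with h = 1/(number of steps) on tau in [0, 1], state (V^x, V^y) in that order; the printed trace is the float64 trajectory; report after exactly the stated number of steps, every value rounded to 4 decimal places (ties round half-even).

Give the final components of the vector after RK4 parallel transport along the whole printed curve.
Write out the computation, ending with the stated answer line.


gamma'(tau) = (-1, 1/4); f(tau, V)^k = -Gamma^k_ij(gamma(tau)) gamma'^i(tau) V^j; h = 1/4; intermediate values shown to 6 dp
curve data and Christoffel symbols at the stage parameters:
  tau = 0.000000: gamma = (0.000000, -0.500000), gamma' = (-1.000000, 0.250000); Gamma_xxx = 0.000000, Gamma_xxy = -0.126829, Gamma_xyy = 0.000000, Gamma_yxx = 0.000000, Gamma_yxy = 0.000000, Gamma_yyy = 0.000000
  tau = 0.125000: gamma = (-0.125000, -0.468750), gamma' = (-1.000000, 0.250000); Gamma_xxx = -0.282187, Gamma_xxy = -0.125416, Gamma_xyy = 0.000000, Gamma_yxx = -0.005337, Gamma_yxy = -0.002372, Gamma_yyy = 0.000000
  tau = 0.250000: gamma = (-0.250000, -0.437500), gamma' = (-1.000000, 0.250000); Gamma_xxx = -0.542519, Gamma_xxy = -0.120560, Gamma_xyy = 0.000000, Gamma_yxx = -0.019376, Gamma_yxy = -0.004306, Gamma_yyy = 0.000000
  tau = 0.375000: gamma = (-0.375000, -0.406250), gamma' = (-1.000000, 0.250000); Gamma_xxx = -0.761566, Gamma_xxy = -0.112825, Gamma_xyy = 0.000000, Gamma_yxx = -0.037225, Gamma_yxy = -0.005515, Gamma_yyy = 0.000000
  tau = 0.500000: gamma = (-0.500000, -0.375000), gamma' = (-1.000000, 0.250000); Gamma_xxx = -0.928078, Gamma_xxy = -0.103120, Gamma_xyy = 0.000000, Gamma_yxx = -0.053802, Gamma_yxy = -0.005978, Gamma_yyy = 0.000000
  tau = 0.625000: gamma = (-0.625000, -0.343750), gamma' = (-1.000000, 0.250000); Gamma_xxx = -1.040527, Gamma_xxy = -0.092491, Gamma_xyy = 0.000000, Gamma_yxx = -0.065960, Gamma_yxy = -0.005863, Gamma_yyy = 0.000000
  tau = 0.750000: gamma = (-0.750000, -0.312500), gamma' = (-1.000000, 0.250000); Gamma_xxx = -1.105139, Gamma_xxy = -0.081862, Gamma_xyy = 0.000000, Gamma_yxx = -0.072866, Gamma_yxy = -0.005398, Gamma_yyy = 0.000000
  tau = 0.875000: gamma = (-0.875000, -0.281250), gamma' = (-1.000000, 0.250000); Gamma_xxx = -1.132012, Gamma_xxy = -0.071874, Gamma_xyy = 0.000000, Gamma_yxx = -0.075199, Gamma_yxy = -0.004775, Gamma_yyy = 0.000000
  tau = 1.000000: gamma = (-1.000000, -0.250000), gamma' = (-1.000000, 0.250000); Gamma_xxx = -1.131667, Gamma_xxy = -0.062870, Gamma_xyy = 0.000000, Gamma_yxx = -0.074208, Gamma_yxy = -0.004123, Gamma_yyy = 0.000000
step 0: V^x = -1.7500, V^y = -2.0000
step 1: k1 = (0.198171, 0.000000), k2 = (0.683577, 0.012928), k3 = (0.668154, 0.012636), k4 = (1.051815, 0.037565); V <- V + (h/6)(k1 + 2k2 + 2k3 + k4): V^x = -1.5853, V^y = -1.9963
step 2: k1 = (1.052934, 0.037605), k2 = (1.290754, 0.063092), k3 = (1.268594, 0.062009), k4 = (1.348486, 0.078173); V <- V + (h/6)(k1 + 2k2 + 2k3 + k4): V^x = -1.2719, V^y = -1.9811
step 3: k1 = (1.351950, 0.078374), k2 = (1.304461, 0.082692), k3 = (1.310450, 0.083071), k4 = (1.184754, 0.078116); V <- V + (h/6)(k1 + 2k2 + 2k3 + k4): V^x = -0.9483, V^y = -1.9607
step 4: k1 = (1.189137, 0.078405), k2 = (1.031107, 0.068496), k3 = (1.053203, 0.069964), k4 = (0.886629, 0.058140); V <- V + (h/6)(k1 + 2k2 + 2k3 + k4): V^x = -0.6881, V^y = -1.9435

Answer: V^x = -0.6881, V^y = -1.9435
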